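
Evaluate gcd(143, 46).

gcd(143, 46) = 1  (143 = 3×46 + 5, 46 = 9×5 + 1, 5 = 5×1).

1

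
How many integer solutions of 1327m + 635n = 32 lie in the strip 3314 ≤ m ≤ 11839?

gcd(1327, 635) = 1.
By Bézout, 1327·(78) + 635·(-163) = 1.
Particular solution: (591, -1235).
General solution: m = 591 + 635t, n = -1235 - 1327t for integer t.
3314 ≤ 591 + 635t ≤ 11839 gives t ∈ [5, 17], which is 13 values.

13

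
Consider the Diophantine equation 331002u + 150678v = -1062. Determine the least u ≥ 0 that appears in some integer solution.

7573

gcd(331002, 150678):
  331002 = 2*150678 + 29646
  150678 = 5*29646 + 2448
  29646 = 12*2448 + 270
  2448 = 9*270 + 18
  270 = 15*18
so gcd(331002, 150678) = 18.
18 divides -1062, so solutions exist.
Back-substitute for Bézout coefficients:
  18 = 2448 - 9*270
  ... = 331002*(-554) + 150678*(1217)
Scale by -1062/18 = -59: (u₀, v₀) = (32686, -71803).
General solution: u = 32686 + 8371t, v = -71803 - 18389t for integer t.
u ≥ 0: smallest is 32686 mod 8371 = 7573 (at t = -3), with v = -16636.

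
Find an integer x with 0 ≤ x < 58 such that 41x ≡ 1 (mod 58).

gcd(58, 41):
  58 = 1×41 + 17
  41 = 2×17 + 7
  17 = 2×7 + 3
  7 = 2×3 + 1
  3 = 3×1
so gcd(58, 41) = 1.
Back-substitute for Bézout coefficients:
  1 = 7 - 2×3
  ... = 41×(17) + 58×(-12)
So 41×17 ≡ 1 (mod 58), and 17 mod 58 = 17.

17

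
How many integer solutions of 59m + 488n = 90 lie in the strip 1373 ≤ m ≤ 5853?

gcd(488, 59) = 1  (488 = 8×59 + 16, 59 = 3×16 + 11, 16 = 1×11 + 5, 11 = 2×5 + 1, 5 = 5×1).
Back-substituting, 59×(91) + 488×(-11) = 1.
Scale by 90: particular solution (8190, -990); reduce m mod 488: (382, -46).
General solution: m = 382 + 488t, n = -46 - 59t for integer t.
1373 ≤ 382 + 488t ≤ 5853 gives t ∈ [3, 11], which is 9 values.

9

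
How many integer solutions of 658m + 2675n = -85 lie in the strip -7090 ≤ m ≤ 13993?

7

gcd(2675, 658):
  2675 = 4·658 + 43
  658 = 15·43 + 13
  43 = 3·13 + 4
  13 = 3·4 + 1
  4 = 4·1
so gcd(2675, 658) = 1.
Back-substitute for Bézout coefficients:
  1 = 13 - 3·4
  ... = 658·(622) + 2675·(-153)
Scale by -85: particular solution (-52870, 13005); reduce m mod 2675: (630, -155).
General solution: m = 630 + 2675t, n = -155 - 658t for integer t.
-7090 ≤ 630 + 2675t ≤ 13993 gives t ∈ [-2, 4], which is 7 values.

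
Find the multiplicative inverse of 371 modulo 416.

gcd(416, 371) = 1  (416 = 1*371 + 45, 371 = 8*45 + 11, 45 = 4*11 + 1, 11 = 11*1).
Back-substituting, 371*(-37) + 416*(33) = 1.
So 371*-37 ≡ 1 (mod 416), and -37 mod 416 = 379.

379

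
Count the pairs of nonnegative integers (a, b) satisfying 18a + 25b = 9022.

gcd(25, 18) = 1.
By Bézout, 18·(7) + 25·(-5) = 1.
One solution: (4, 358).
General: a = 4 + 25t, b = 358 - 18t.
a ≥ 0 ⇒ t ≥ 0; b ≥ 0 ⇒ t ≤ 19. So t ∈ [0, 19]: 20 solutions.

20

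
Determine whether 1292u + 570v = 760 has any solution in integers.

gcd(1292, 570) = 38  (1292 = 2*570 + 152, 570 = 3*152 + 114, 152 = 1*114 + 38, 114 = 3*38).
38 divides 760, so integer solutions exist.

yes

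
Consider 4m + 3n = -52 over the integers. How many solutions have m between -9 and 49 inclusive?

19

gcd(4, 3) = 1  (4 = 1*3 + 1, 3 = 3*1).
Back-substituting, 4*(1) + 3*(-1) = 1.
Scale by -52: particular solution (-52, 52); reduce m mod 3: (2, -20).
General solution: m = 2 + 3t, n = -20 - 4t for integer t.
-9 ≤ 2 + 3t ≤ 49 gives t ∈ [-3, 15], which is 19 values.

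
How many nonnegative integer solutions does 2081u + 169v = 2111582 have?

gcd(2081, 169) = 1.
By Bézout, 2081·(-51) + 169·(628) = 1.
One solution: (5, 12433).
General: u = 5 + 169t, v = 12433 - 2081t.
u ≥ 0 ⇒ t ≥ 0; v ≥ 0 ⇒ t ≤ 5. So t ∈ [0, 5]: 6 solutions.

6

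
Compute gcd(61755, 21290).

5

gcd(61755, 21290) = 5  (61755 = 2×21290 + 19175, 21290 = 1×19175 + 2115, 19175 = 9×2115 + 140, 2115 = 15×140 + 15, 140 = 9×15 + 5, 15 = 3×5).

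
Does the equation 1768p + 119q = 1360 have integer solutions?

yes

gcd(1768, 119) = 17.
17 divides 1360, so integer solutions exist.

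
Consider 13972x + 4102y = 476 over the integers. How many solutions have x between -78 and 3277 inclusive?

11

gcd(13972, 4102) = 14.
By Bézout, 13972·(-32) + 4102·(109) = 14.
Particular solution: (84, -286).
General solution: x = 84 + 293t, y = -286 - 998t for integer t.
-78 ≤ 84 + 293t ≤ 3277 gives t ∈ [0, 10], which is 11 values.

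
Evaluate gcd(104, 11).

1

gcd(104, 11):
  104 = 9×11 + 5
  11 = 2×5 + 1
  5 = 5×1
so gcd(104, 11) = 1.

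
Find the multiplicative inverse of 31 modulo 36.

7

gcd(36, 31) = 1  (36 = 1×31 + 5, 31 = 6×5 + 1, 5 = 5×1).
Back-substituting, 31×(7) + 36×(-6) = 1.
So 31×7 ≡ 1 (mod 36), and 7 mod 36 = 7.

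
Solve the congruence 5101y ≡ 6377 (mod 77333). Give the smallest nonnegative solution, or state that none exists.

gcd(77333, 5101) = 1.
1 divides 6377, so solutions exist.
By Bézout, 5101×(-8414) + 77333×(555) = 1.
So 5101×(-8414) ≡ 1 (mod 77333); multiply by 6377: y ≡ -53656078 (mod 77333).
Smallest nonnegative: y = -53656078 mod 77333 = 13024.

13024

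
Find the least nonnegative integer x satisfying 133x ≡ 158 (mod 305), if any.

31

gcd(305, 133) = 1  (305 = 2×133 + 39, 133 = 3×39 + 16, 39 = 2×16 + 7, 16 = 2×7 + 2, 7 = 3×2 + 1, 2 = 2×1).
1 divides 158, so solutions exist.
Back-substituting, 133×(-133) + 305×(58) = 1.
So 133×(-133) ≡ 1 (mod 305); multiply by 158: x ≡ -21014 (mod 305).
Smallest nonnegative: x = -21014 mod 305 = 31.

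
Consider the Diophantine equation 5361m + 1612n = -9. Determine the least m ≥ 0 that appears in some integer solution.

175

gcd(5361, 1612) = 1.
1 divides -9, so solutions exist.
By Bézout, 5361×(697) + 1612×(-2318) = 1.
Scale by -9/1 = -9: (m₀, n₀) = (-6273, 20862).
General solution: m = -6273 + 1612t, n = 20862 - 5361t for integer t.
m ≥ 0: smallest is -6273 mod 1612 = 175 (at t = 4), with n = -582.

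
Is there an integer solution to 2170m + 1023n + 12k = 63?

gcd(2170, 1023) = 31.
gcd(31, 12) = 1.
1 divides 63, so integer solutions exist.

yes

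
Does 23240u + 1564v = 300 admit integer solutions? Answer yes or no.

yes

gcd(23240, 1564):
  23240 = 14·1564 + 1344
  1564 = 1·1344 + 220
  1344 = 6·220 + 24
  220 = 9·24 + 4
  24 = 6·4
so gcd(23240, 1564) = 4.
4 divides 300, so integer solutions exist.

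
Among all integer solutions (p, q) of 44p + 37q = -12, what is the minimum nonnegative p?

30

gcd(44, 37) = 1.
1 divides -12, so solutions exist.
By Bézout, 44*(16) + 37*(-19) = 1.
Scale by -12/1 = -12: (p₀, q₀) = (-192, 228).
General solution: p = -192 + 37t, q = 228 - 44t for integer t.
p ≥ 0: smallest is -192 mod 37 = 30 (at t = 6), with q = -36.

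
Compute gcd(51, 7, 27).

1

gcd(51, 7) = 1.
gcd(1, 27) = 1.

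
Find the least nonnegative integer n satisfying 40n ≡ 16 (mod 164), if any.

25

gcd(164, 40):
  164 = 4·40 + 4
  40 = 10·4
so gcd(164, 40) = 4.
4 divides 16, so solutions exist.
Back-substitute for Bézout coefficients:
  4 = 164 - 4·40
  ... = 40·(-4) + 164·(1)
So 40·(-4) ≡ 4 (mod 164); multiply by 4: n ≡ -16 (mod 41).
Smallest nonnegative: n = -16 mod 41 = 25.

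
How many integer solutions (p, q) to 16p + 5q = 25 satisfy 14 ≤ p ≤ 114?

20

gcd(16, 5):
  16 = 3·5 + 1
  5 = 5·1
so gcd(16, 5) = 1.
Back-substitute for Bézout coefficients:
  1 = 16 - 3·5
  ... = 16·(1) + 5·(-3)
Scale by 25: particular solution (25, -75); reduce p mod 5: (0, 5).
General solution: p = 0 + 5t, q = 5 - 16t for integer t.
14 ≤ 0 + 5t ≤ 114 gives t ∈ [3, 22], which is 20 values.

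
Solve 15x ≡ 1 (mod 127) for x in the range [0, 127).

gcd(127, 15) = 1  (127 = 8·15 + 7, 15 = 2·7 + 1, 7 = 7·1).
Back-substituting, 15·(17) + 127·(-2) = 1.
So 15·17 ≡ 1 (mod 127), and 17 mod 127 = 17.

17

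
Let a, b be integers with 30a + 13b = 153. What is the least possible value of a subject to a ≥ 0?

gcd(30, 13) = 1  (30 = 2·13 + 4, 13 = 3·4 + 1, 4 = 4·1).
1 divides 153, so solutions exist.
Back-substituting, 30·(-3) + 13·(7) = 1.
Scale by 153/1 = 153: (a₀, b₀) = (-459, 1071).
General solution: a = -459 + 13t, b = 1071 - 30t for integer t.
a ≥ 0: smallest is -459 mod 13 = 9 (at t = 36), with b = -9.

9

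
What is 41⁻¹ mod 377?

46

gcd(377, 41) = 1  (377 = 9·41 + 8, 41 = 5·8 + 1, 8 = 8·1).
Back-substituting, 41·(46) + 377·(-5) = 1.
So 41·46 ≡ 1 (mod 377), and 46 mod 377 = 46.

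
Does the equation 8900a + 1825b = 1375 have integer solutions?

gcd(8900, 1825) = 25.
25 divides 1375, so integer solutions exist.

yes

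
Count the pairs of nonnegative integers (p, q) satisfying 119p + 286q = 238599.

gcd(286, 119) = 1.
By Bézout, 119·(137) + 286·(-57) = 1.
One solution: (265, 724).
General: p = 265 + 286t, q = 724 - 119t.
p ≥ 0 ⇒ t ≥ 0; q ≥ 0 ⇒ t ≤ 6. So t ∈ [0, 6]: 7 solutions.

7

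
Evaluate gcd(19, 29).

1

gcd(29, 19):
  29 = 1·19 + 10
  19 = 1·10 + 9
  10 = 1·9 + 1
  9 = 9·1
so gcd(29, 19) = 1.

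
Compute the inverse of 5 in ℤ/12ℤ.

gcd(12, 5):
  12 = 2·5 + 2
  5 = 2·2 + 1
  2 = 2·1
so gcd(12, 5) = 1.
Back-substitute for Bézout coefficients:
  1 = 5 - 2·2
  ... = 5·(5) + 12·(-2)
So 5·5 ≡ 1 (mod 12), and 5 mod 12 = 5.

5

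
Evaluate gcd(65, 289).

gcd(289, 65):
  289 = 4*65 + 29
  65 = 2*29 + 7
  29 = 4*7 + 1
  7 = 7*1
so gcd(289, 65) = 1.

1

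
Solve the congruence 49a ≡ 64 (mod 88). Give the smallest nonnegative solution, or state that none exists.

gcd(88, 49) = 1  (88 = 1×49 + 39, 49 = 1×39 + 10, 39 = 3×10 + 9, 10 = 1×9 + 1, 9 = 9×1).
1 divides 64, so solutions exist.
Back-substituting, 49×(9) + 88×(-5) = 1.
So 49×(9) ≡ 1 (mod 88); multiply by 64: a ≡ 576 (mod 88).
Smallest nonnegative: a = 576 mod 88 = 48.

48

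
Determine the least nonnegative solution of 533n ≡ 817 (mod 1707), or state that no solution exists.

gcd(1707, 533) = 1.
1 divides 817, so solutions exist.
By Bézout, 533×(-490) + 1707×(153) = 1.
So 533×(-490) ≡ 1 (mod 1707); multiply by 817: n ≡ -400330 (mod 1707).
Smallest nonnegative: n = -400330 mod 1707 = 815.

815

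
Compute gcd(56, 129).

1

gcd(129, 56):
  129 = 2·56 + 17
  56 = 3·17 + 5
  17 = 3·5 + 2
  5 = 2·2 + 1
  2 = 2·1
so gcd(129, 56) = 1.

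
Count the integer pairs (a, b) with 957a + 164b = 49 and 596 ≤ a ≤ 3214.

16

gcd(957, 164) = 1.
By Bézout, 957·(-79) + 164·(461) = 1.
Particular solution: (65, -379).
General solution: a = 65 + 164t, b = -379 - 957t for integer t.
596 ≤ 65 + 164t ≤ 3214 gives t ∈ [4, 19], which is 16 values.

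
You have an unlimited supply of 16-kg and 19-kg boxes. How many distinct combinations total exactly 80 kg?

1

Need nonnegative integers with 16j + 19k = 80.
gcd(16, 19) = 1, and 16·(6) + 19·(-5) = 1.
So (j₀, k₀) = (480, -400); general j = 480 + 19t, k = -400 - 16t.
j ≥ 0 ⇒ t ≥ -25; k ≥ 0 ⇒ t ≤ -25. That's 1 value of t.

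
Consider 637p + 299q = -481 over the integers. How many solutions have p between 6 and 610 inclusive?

gcd(637, 299) = 13  (637 = 2*299 + 39, 299 = 7*39 + 26, 39 = 1*26 + 13, 26 = 2*13).
Back-substituting, 637*(8) + 299*(-17) = 13.
Scale by -37: particular solution (-296, 629); reduce p mod 23: (3, -8).
General solution: p = 3 + 23t, q = -8 - 49t for integer t.
6 ≤ 3 + 23t ≤ 610 gives t ∈ [1, 26], which is 26 values.

26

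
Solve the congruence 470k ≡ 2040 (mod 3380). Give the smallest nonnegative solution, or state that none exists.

gcd(3380, 470) = 10.
10 divides 2040, so solutions exist.
By Bézout, 470·(-151) + 3380·(21) = 10.
So 470·(-151) ≡ 10 (mod 3380); multiply by 204: k ≡ -30804 (mod 338).
Smallest nonnegative: k = -30804 mod 338 = 292.

292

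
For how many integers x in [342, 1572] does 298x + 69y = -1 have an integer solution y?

18

gcd(298, 69) = 1.
By Bézout, 298·(22) + 69·(-95) = 1.
Particular solution: (47, -203).
General solution: x = 47 + 69t, y = -203 - 298t for integer t.
342 ≤ 47 + 69t ≤ 1572 gives t ∈ [5, 22], which is 18 values.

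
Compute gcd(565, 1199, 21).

1

gcd(1199, 565):
  1199 = 2×565 + 69
  565 = 8×69 + 13
  69 = 5×13 + 4
  13 = 3×4 + 1
  4 = 4×1
so gcd(1199, 565) = 1.
gcd(1, 21) = 1.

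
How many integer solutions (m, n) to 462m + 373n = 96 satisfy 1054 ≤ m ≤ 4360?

9

gcd(462, 373):
  462 = 1·373 + 89
  373 = 4·89 + 17
  89 = 5·17 + 4
  17 = 4·4 + 1
  4 = 4·1
so gcd(462, 373) = 1.
Back-substitute for Bézout coefficients:
  1 = 17 - 4·4
  ... = 462·(-88) + 373·(109)
Scale by 96: particular solution (-8448, 10464); reduce m mod 373: (131, -162).
General solution: m = 131 + 373t, n = -162 - 462t for integer t.
1054 ≤ 131 + 373t ≤ 4360 gives t ∈ [3, 11], which is 9 values.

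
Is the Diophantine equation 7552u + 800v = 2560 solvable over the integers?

gcd(7552, 800):
  7552 = 9·800 + 352
  800 = 2·352 + 96
  352 = 3·96 + 64
  96 = 1·64 + 32
  64 = 2·32
so gcd(7552, 800) = 32.
32 divides 2560, so integer solutions exist.

yes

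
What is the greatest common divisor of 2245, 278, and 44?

1

gcd(2245, 278):
  2245 = 8*278 + 21
  278 = 13*21 + 5
  21 = 4*5 + 1
  5 = 5*1
so gcd(2245, 278) = 1.
gcd(1, 44) = 1.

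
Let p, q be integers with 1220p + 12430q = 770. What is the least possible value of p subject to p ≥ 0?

561

gcd(12430, 1220):
  12430 = 10×1220 + 230
  1220 = 5×230 + 70
  230 = 3×70 + 20
  70 = 3×20 + 10
  20 = 2×10
so gcd(12430, 1220) = 10.
10 divides 770, so solutions exist.
Back-substitute for Bézout coefficients:
  10 = 70 - 3×20
  ... = 1220×(540) + 12430×(-53)
Scale by 770/10 = 77: (p₀, q₀) = (41580, -4081).
General solution: p = 41580 + 1243t, q = -4081 - 122t for integer t.
p ≥ 0: smallest is 41580 mod 1243 = 561 (at t = -33), with q = -55.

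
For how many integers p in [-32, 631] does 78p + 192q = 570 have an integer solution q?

gcd(192, 78):
  192 = 2×78 + 36
  78 = 2×36 + 6
  36 = 6×6
so gcd(192, 78) = 6.
Back-substitute for Bézout coefficients:
  6 = 78 - 2×36
  ... = 78×(5) + 192×(-2)
Scale by 95: particular solution (475, -190); reduce p mod 32: (27, -8).
General solution: p = 27 + 32t, q = -8 - 13t for integer t.
-32 ≤ 27 + 32t ≤ 631 gives t ∈ [-1, 18], which is 20 values.

20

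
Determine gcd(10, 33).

gcd(33, 10):
  33 = 3*10 + 3
  10 = 3*3 + 1
  3 = 3*1
so gcd(33, 10) = 1.

1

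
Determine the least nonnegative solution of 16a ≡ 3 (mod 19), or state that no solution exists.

18

gcd(19, 16) = 1  (19 = 1·16 + 3, 16 = 5·3 + 1, 3 = 3·1).
1 divides 3, so solutions exist.
Back-substituting, 16·(6) + 19·(-5) = 1.
So 16·(6) ≡ 1 (mod 19); multiply by 3: a ≡ 18 (mod 19).
Smallest nonnegative: a = 18 mod 19 = 18.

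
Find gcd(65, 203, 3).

1

gcd(203, 65) = 1  (203 = 3*65 + 8, 65 = 8*8 + 1, 8 = 8*1).
gcd(1, 3) = 1.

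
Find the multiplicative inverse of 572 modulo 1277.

gcd(1277, 572):
  1277 = 2×572 + 133
  572 = 4×133 + 40
  133 = 3×40 + 13
  40 = 3×13 + 1
  13 = 13×1
so gcd(1277, 572) = 1.
Back-substitute for Bézout coefficients:
  1 = 40 - 3×13
  ... = 572×(96) + 1277×(-43)
So 572×96 ≡ 1 (mod 1277), and 96 mod 1277 = 96.

96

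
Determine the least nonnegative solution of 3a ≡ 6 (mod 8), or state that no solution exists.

gcd(8, 3):
  8 = 2*3 + 2
  3 = 1*2 + 1
  2 = 2*1
so gcd(8, 3) = 1.
1 divides 6, so solutions exist.
Back-substitute for Bézout coefficients:
  1 = 3 - 1*2
  ... = 3*(3) + 8*(-1)
So 3*(3) ≡ 1 (mod 8); multiply by 6: a ≡ 18 (mod 8).
Smallest nonnegative: a = 18 mod 8 = 2.

2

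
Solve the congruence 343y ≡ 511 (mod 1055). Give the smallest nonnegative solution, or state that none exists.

712

gcd(1055, 343):
  1055 = 3·343 + 26
  343 = 13·26 + 5
  26 = 5·5 + 1
  5 = 5·1
so gcd(1055, 343) = 1.
1 divides 511, so solutions exist.
Back-substitute for Bézout coefficients:
  1 = 26 - 5·5
  ... = 343·(-203) + 1055·(66)
So 343·(-203) ≡ 1 (mod 1055); multiply by 511: y ≡ -103733 (mod 1055).
Smallest nonnegative: y = -103733 mod 1055 = 712.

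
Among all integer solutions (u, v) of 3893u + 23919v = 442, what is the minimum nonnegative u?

gcd(23919, 3893):
  23919 = 6·3893 + 561
  3893 = 6·561 + 527
  561 = 1·527 + 34
  527 = 15·34 + 17
  34 = 2·17
so gcd(23919, 3893) = 17.
17 divides 442, so solutions exist.
Back-substitute for Bézout coefficients:
  17 = 527 - 15·34
  ... = 3893·(682) + 23919·(-111)
Scale by 442/17 = 26: (u₀, v₀) = (17732, -2886).
General solution: u = 17732 + 1407t, v = -2886 - 229t for integer t.
u ≥ 0: smallest is 17732 mod 1407 = 848 (at t = -12), with v = -138.

848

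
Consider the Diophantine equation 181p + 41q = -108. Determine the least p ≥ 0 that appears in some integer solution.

gcd(181, 41):
  181 = 4*41 + 17
  41 = 2*17 + 7
  17 = 2*7 + 3
  7 = 2*3 + 1
  3 = 3*1
so gcd(181, 41) = 1.
1 divides -108, so solutions exist.
Back-substitute for Bézout coefficients:
  1 = 7 - 2*3
  ... = 181*(-12) + 41*(53)
Scale by -108/1 = -108: (p₀, q₀) = (1296, -5724).
General solution: p = 1296 + 41t, q = -5724 - 181t for integer t.
p ≥ 0: smallest is 1296 mod 41 = 25 (at t = -31), with q = -113.

25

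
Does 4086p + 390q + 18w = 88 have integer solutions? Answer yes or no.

no

gcd(4086, 390) = 6  (4086 = 10*390 + 186, 390 = 2*186 + 18, 186 = 10*18 + 6, 18 = 3*6).
gcd(6, 18) = 6.
6 does not divide 88 (remainder 4), so no integer solutions.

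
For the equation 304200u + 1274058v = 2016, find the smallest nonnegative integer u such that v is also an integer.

40408

gcd(1274058, 304200) = 18.
18 divides 2016, so solutions exist.
By Bézout, 304200*(-4695) + 1274058*(1121) = 18.
Scale by 2016/18 = 112: (u₀, v₀) = (-525840, 125552).
General solution: u = -525840 + 70781t, v = 125552 - 16900t for integer t.
u ≥ 0: smallest is -525840 mod 70781 = 40408 (at t = 8), with v = -9648.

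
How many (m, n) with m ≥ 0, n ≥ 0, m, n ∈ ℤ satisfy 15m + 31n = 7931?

gcd(31, 15) = 1  (31 = 2×15 + 1, 15 = 15×1).
Back-substituting, 15×(-2) + 31×(1) = 1.
Scale by 7931: one solution is (-15862, 7931). Reduce m mod 31: (10, 251).
General: m = 10 + 31t, n = 251 - 15t.
m ≥ 0 ⇒ t ≥ 0; n ≥ 0 ⇒ t ≤ 16. So t ∈ [0, 16]: 17 solutions.

17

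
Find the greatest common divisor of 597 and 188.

gcd(597, 188):
  597 = 3×188 + 33
  188 = 5×33 + 23
  33 = 1×23 + 10
  23 = 2×10 + 3
  10 = 3×3 + 1
  3 = 3×1
so gcd(597, 188) = 1.

1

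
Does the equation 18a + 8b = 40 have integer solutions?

gcd(18, 8) = 2.
2 divides 40, so integer solutions exist.

yes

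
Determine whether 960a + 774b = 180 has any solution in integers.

yes

gcd(960, 774) = 6.
6 divides 180, so integer solutions exist.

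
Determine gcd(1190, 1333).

gcd(1333, 1190) = 1  (1333 = 1·1190 + 143, 1190 = 8·143 + 46, 143 = 3·46 + 5, 46 = 9·5 + 1, 5 = 5·1).

1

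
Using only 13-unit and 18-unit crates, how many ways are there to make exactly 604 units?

2

Need nonnegative integers with 13j + 18k = 604.
gcd(13, 18) = 1, and 13·(7) + 18·(-5) = 1.
So (j₀, k₀) = (4228, -3020); general j = 4228 + 18t, k = -3020 - 13t.
j ≥ 0 ⇒ t ≥ -234; k ≥ 0 ⇒ t ≤ -233. That's 2 values of t.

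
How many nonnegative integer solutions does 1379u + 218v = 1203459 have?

gcd(1379, 218) = 1.
By Bézout, 1379*(43) + 218*(-272) = 1.
One solution: (115, 4793).
General: u = 115 + 218t, v = 4793 - 1379t.
u ≥ 0 ⇒ t ≥ 0; v ≥ 0 ⇒ t ≤ 3. So t ∈ [0, 3]: 4 solutions.

4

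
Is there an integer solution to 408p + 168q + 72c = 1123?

no

gcd(408, 168) = 24  (408 = 2×168 + 72, 168 = 2×72 + 24, 72 = 3×24).
gcd(24, 72) = 24.
24 does not divide 1123 (remainder 19), so no integer solutions.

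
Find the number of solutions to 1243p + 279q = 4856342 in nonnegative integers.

gcd(1243, 279) = 1.
By Bézout, 1243*(-134) + 279*(597) = 1.
One solution: (95, 16983).
General: p = 95 + 279t, q = 16983 - 1243t.
p ≥ 0 ⇒ t ≥ 0; q ≥ 0 ⇒ t ≤ 13. So t ∈ [0, 13]: 14 solutions.

14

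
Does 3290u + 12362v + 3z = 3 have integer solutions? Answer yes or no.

yes

gcd(12362, 3290):
  12362 = 3×3290 + 2492
  3290 = 1×2492 + 798
  2492 = 3×798 + 98
  798 = 8×98 + 14
  98 = 7×14
so gcd(12362, 3290) = 14.
gcd(14, 3) = 1.
1 divides 3, so integer solutions exist.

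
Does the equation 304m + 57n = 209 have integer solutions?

gcd(304, 57):
  304 = 5*57 + 19
  57 = 3*19
so gcd(304, 57) = 19.
19 divides 209, so integer solutions exist.

yes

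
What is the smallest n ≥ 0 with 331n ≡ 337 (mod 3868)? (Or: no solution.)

gcd(3868, 331):
  3868 = 11×331 + 227
  331 = 1×227 + 104
  227 = 2×104 + 19
  104 = 5×19 + 9
  19 = 2×9 + 1
  9 = 9×1
so gcd(3868, 331) = 1.
1 divides 337, so solutions exist.
Back-substitute for Bézout coefficients:
  1 = 19 - 2×9
  ... = 331×(-409) + 3868×(35)
So 331×(-409) ≡ 1 (mod 3868); multiply by 337: n ≡ -137833 (mod 3868).
Smallest nonnegative: n = -137833 mod 3868 = 1415.

1415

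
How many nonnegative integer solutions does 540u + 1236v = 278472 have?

gcd(1236, 540) = 12  (1236 = 2*540 + 156, 540 = 3*156 + 72, 156 = 2*72 + 12, 72 = 6*12).
Back-substituting, 540*(-16) + 1236*(7) = 12.
Scale by 23206: one solution is (-371296, 162442). Reduce u mod 103: (19, 217).
General: u = 19 + 103t, v = 217 - 45t.
u ≥ 0 ⇒ t ≥ 0; v ≥ 0 ⇒ t ≤ 4. So t ∈ [0, 4]: 5 solutions.

5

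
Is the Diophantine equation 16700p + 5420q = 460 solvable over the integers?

yes

gcd(16700, 5420):
  16700 = 3·5420 + 440
  5420 = 12·440 + 140
  440 = 3·140 + 20
  140 = 7·20
so gcd(16700, 5420) = 20.
20 divides 460, so integer solutions exist.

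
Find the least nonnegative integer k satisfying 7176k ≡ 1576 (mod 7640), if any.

46

gcd(7640, 7176) = 8  (7640 = 1×7176 + 464, 7176 = 15×464 + 216, 464 = 2×216 + 32, 216 = 6×32 + 24, 32 = 1×24 + 8, 24 = 3×8).
8 divides 1576, so solutions exist.
Back-substituting, 7176×(-247) + 7640×(232) = 8.
So 7176×(-247) ≡ 8 (mod 7640); multiply by 197: k ≡ -48659 (mod 955).
Smallest nonnegative: k = -48659 mod 955 = 46.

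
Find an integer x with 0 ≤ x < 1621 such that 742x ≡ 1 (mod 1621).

1479

gcd(1621, 742) = 1.
By Bézout, 742×(-142) + 1621×(65) = 1.
So 742×-142 ≡ 1 (mod 1621), and -142 mod 1621 = 1479.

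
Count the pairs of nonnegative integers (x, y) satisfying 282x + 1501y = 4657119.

gcd(1501, 282):
  1501 = 5*282 + 91
  282 = 3*91 + 9
  91 = 10*9 + 1
  9 = 9*1
so gcd(1501, 282) = 1.
Back-substitute for Bézout coefficients:
  1 = 91 - 10*9
  ... = 282*(-165) + 1501*(31)
Scale by 4657119: one solution is (-768424635, 144370689). Reduce x mod 1501: (307, 3045).
General: x = 307 + 1501t, y = 3045 - 282t.
x ≥ 0 ⇒ t ≥ 0; y ≥ 0 ⇒ t ≤ 10. So t ∈ [0, 10]: 11 solutions.

11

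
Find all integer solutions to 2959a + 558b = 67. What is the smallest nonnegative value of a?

gcd(2959, 558):
  2959 = 5·558 + 169
  558 = 3·169 + 51
  169 = 3·51 + 16
  51 = 3·16 + 3
  16 = 5·3 + 1
  3 = 3·1
so gcd(2959, 558) = 1.
1 divides 67, so solutions exist.
Back-substitute for Bézout coefficients:
  1 = 16 - 5·3
  ... = 2959·(175) + 558·(-928)
Scale by 67/1 = 67: (a₀, b₀) = (11725, -62176).
General solution: a = 11725 + 558t, b = -62176 - 2959t for integer t.
a ≥ 0: smallest is 11725 mod 558 = 7 (at t = -21), with b = -37.

7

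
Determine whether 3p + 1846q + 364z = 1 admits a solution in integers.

gcd(1846, 3) = 1  (1846 = 615·3 + 1, 3 = 3·1).
gcd(1, 364) = 1.
1 divides 1, so integer solutions exist.

yes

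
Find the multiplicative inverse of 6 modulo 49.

41

gcd(49, 6) = 1  (49 = 8*6 + 1, 6 = 6*1).
Back-substituting, 6*(-8) + 49*(1) = 1.
So 6*-8 ≡ 1 (mod 49), and -8 mod 49 = 41.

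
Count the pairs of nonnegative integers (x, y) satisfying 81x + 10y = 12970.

gcd(81, 10):
  81 = 8×10 + 1
  10 = 10×1
so gcd(81, 10) = 1.
Back-substitute for Bézout coefficients:
  1 = 81 - 8×10
  ... = 81×(1) + 10×(-8)
Scale by 12970: one solution is (12970, -103760). Reduce x mod 10: (0, 1297).
General: x = 0 + 10t, y = 1297 - 81t.
x ≥ 0 ⇒ t ≥ 0; y ≥ 0 ⇒ t ≤ 16. So t ∈ [0, 16]: 17 solutions.

17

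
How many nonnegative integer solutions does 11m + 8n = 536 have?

gcd(11, 8):
  11 = 1×8 + 3
  8 = 2×3 + 2
  3 = 1×2 + 1
  2 = 2×1
so gcd(11, 8) = 1.
Back-substitute for Bézout coefficients:
  1 = 3 - 1×2
  ... = 11×(3) + 8×(-4)
Scale by 536: one solution is (1608, -2144). Reduce m mod 8: (0, 67).
General: m = 0 + 8t, n = 67 - 11t.
m ≥ 0 ⇒ t ≥ 0; n ≥ 0 ⇒ t ≤ 6. So t ∈ [0, 6]: 7 solutions.

7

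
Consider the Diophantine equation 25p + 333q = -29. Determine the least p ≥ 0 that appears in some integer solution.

172

gcd(333, 25) = 1  (333 = 13·25 + 8, 25 = 3·8 + 1, 8 = 8·1).
1 divides -29, so solutions exist.
Back-substituting, 25·(40) + 333·(-3) = 1.
Scale by -29/1 = -29: (p₀, q₀) = (-1160, 87).
General solution: p = -1160 + 333t, q = 87 - 25t for integer t.
p ≥ 0: smallest is -1160 mod 333 = 172 (at t = 4), with q = -13.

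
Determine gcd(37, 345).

gcd(345, 37):
  345 = 9×37 + 12
  37 = 3×12 + 1
  12 = 12×1
so gcd(345, 37) = 1.

1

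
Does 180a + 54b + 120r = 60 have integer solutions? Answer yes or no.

yes

gcd(180, 54):
  180 = 3·54 + 18
  54 = 3·18
so gcd(180, 54) = 18.
gcd(18, 120) = 6.
6 divides 60, so integer solutions exist.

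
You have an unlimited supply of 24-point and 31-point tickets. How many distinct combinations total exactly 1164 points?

2

Need nonnegative integers with 24j + 31k = 1164.
gcd(24, 31) = 1, and 24·(-9) + 31·(7) = 1.
So (j₀, k₀) = (-10476, 8148); general j = -10476 + 31t, k = 8148 - 24t.
j ≥ 0 ⇒ t ≥ 338; k ≥ 0 ⇒ t ≤ 339. That's 2 values of t.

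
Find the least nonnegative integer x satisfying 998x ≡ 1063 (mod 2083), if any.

gcd(2083, 998) = 1.
1 divides 1063, so solutions exist.
By Bézout, 998×(407) + 2083×(-195) = 1.
So 998×(407) ≡ 1 (mod 2083); multiply by 1063: x ≡ 432641 (mod 2083).
Smallest nonnegative: x = 432641 mod 2083 = 1460.

1460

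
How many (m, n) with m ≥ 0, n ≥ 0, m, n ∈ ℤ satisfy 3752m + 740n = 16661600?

gcd(3752, 740) = 4.
By Bézout, 3752·(57) + 740·(-289) = 4.
One solution: (95, 22034).
General: m = 95 + 185t, n = 22034 - 938t.
m ≥ 0 ⇒ t ≥ 0; n ≥ 0 ⇒ t ≤ 23. So t ∈ [0, 23]: 24 solutions.

24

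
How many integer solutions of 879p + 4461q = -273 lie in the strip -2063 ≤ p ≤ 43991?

gcd(4461, 879) = 3.
By Bézout, 879×(-203) + 4461×(40) = 3.
Particular solution: (629, -124).
General solution: p = 629 + 1487t, q = -124 - 293t for integer t.
-2063 ≤ 629 + 1487t ≤ 43991 gives t ∈ [-1, 29], which is 31 values.

31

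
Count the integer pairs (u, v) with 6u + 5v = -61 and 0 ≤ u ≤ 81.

gcd(6, 5) = 1  (6 = 1×5 + 1, 5 = 5×1).
Back-substituting, 6×(1) + 5×(-1) = 1.
Scale by -61: particular solution (-61, 61); reduce u mod 5: (4, -17).
General solution: u = 4 + 5t, v = -17 - 6t for integer t.
0 ≤ 4 + 5t ≤ 81 gives t ∈ [0, 15], which is 16 values.

16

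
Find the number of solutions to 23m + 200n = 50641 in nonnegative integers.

gcd(200, 23):
  200 = 8·23 + 16
  23 = 1·16 + 7
  16 = 2·7 + 2
  7 = 3·2 + 1
  2 = 2·1
so gcd(200, 23) = 1.
Back-substitute for Bézout coefficients:
  1 = 7 - 3·2
  ... = 23·(87) + 200·(-10)
Scale by 50641: one solution is (4405767, -506410). Reduce m mod 200: (167, 234).
General: m = 167 + 200t, n = 234 - 23t.
m ≥ 0 ⇒ t ≥ 0; n ≥ 0 ⇒ t ≤ 10. So t ∈ [0, 10]: 11 solutions.

11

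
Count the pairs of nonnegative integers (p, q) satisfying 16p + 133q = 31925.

gcd(133, 16) = 1.
By Bézout, 16*(25) + 133*(-3) = 1.
One solution: (125, 225).
General: p = 125 + 133t, q = 225 - 16t.
p ≥ 0 ⇒ t ≥ 0; q ≥ 0 ⇒ t ≤ 14. So t ∈ [0, 14]: 15 solutions.

15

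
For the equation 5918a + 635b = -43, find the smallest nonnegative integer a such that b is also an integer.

gcd(5918, 635) = 1.
1 divides -43, so solutions exist.
By Bézout, 5918*(122) + 635*(-1137) = 1.
Scale by -43/1 = -43: (a₀, b₀) = (-5246, 48891).
General solution: a = -5246 + 635t, b = 48891 - 5918t for integer t.
a ≥ 0: smallest is -5246 mod 635 = 469 (at t = 9), with b = -4371.

469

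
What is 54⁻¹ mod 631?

409

gcd(631, 54):
  631 = 11*54 + 37
  54 = 1*37 + 17
  37 = 2*17 + 3
  17 = 5*3 + 2
  3 = 1*2 + 1
  2 = 2*1
so gcd(631, 54) = 1.
Back-substitute for Bézout coefficients:
  1 = 3 - 1*2
  ... = 54*(-222) + 631*(19)
So 54*-222 ≡ 1 (mod 631), and -222 mod 631 = 409.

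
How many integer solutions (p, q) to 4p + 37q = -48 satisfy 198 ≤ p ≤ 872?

gcd(37, 4) = 1  (37 = 9·4 + 1, 4 = 4·1).
Back-substituting, 4·(-9) + 37·(1) = 1.
Scale by -48: particular solution (432, -48); reduce p mod 37: (25, -4).
General solution: p = 25 + 37t, q = -4 - 4t for integer t.
198 ≤ 25 + 37t ≤ 872 gives t ∈ [5, 22], which is 18 values.

18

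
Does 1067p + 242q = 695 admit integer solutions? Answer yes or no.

gcd(1067, 242) = 11  (1067 = 4·242 + 99, 242 = 2·99 + 44, 99 = 2·44 + 11, 44 = 4·11).
11 does not divide 695 (remainder 2), so no integer solutions.

no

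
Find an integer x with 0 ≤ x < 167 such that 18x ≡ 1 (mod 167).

gcd(167, 18) = 1.
By Bézout, 18×(65) + 167×(-7) = 1.
So 18×65 ≡ 1 (mod 167), and 65 mod 167 = 65.

65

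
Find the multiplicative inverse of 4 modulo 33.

25

gcd(33, 4) = 1  (33 = 8·4 + 1, 4 = 4·1).
Back-substituting, 4·(-8) + 33·(1) = 1.
So 4·-8 ≡ 1 (mod 33), and -8 mod 33 = 25.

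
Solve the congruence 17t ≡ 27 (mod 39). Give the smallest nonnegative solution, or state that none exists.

gcd(39, 17) = 1  (39 = 2·17 + 5, 17 = 3·5 + 2, 5 = 2·2 + 1, 2 = 2·1).
1 divides 27, so solutions exist.
Back-substituting, 17·(-16) + 39·(7) = 1.
So 17·(-16) ≡ 1 (mod 39); multiply by 27: t ≡ -432 (mod 39).
Smallest nonnegative: t = -432 mod 39 = 36.

36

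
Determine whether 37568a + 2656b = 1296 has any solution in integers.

no

gcd(37568, 2656):
  37568 = 14*2656 + 384
  2656 = 6*384 + 352
  384 = 1*352 + 32
  352 = 11*32
so gcd(37568, 2656) = 32.
32 does not divide 1296 (remainder 16), so no integer solutions.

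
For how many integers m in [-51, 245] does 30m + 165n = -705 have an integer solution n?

27

gcd(165, 30) = 15.
By Bézout, 30×(-5) + 165×(1) = 15.
Particular solution: (4, -5).
General solution: m = 4 + 11t, n = -5 - 2t for integer t.
-51 ≤ 4 + 11t ≤ 245 gives t ∈ [-5, 21], which is 27 values.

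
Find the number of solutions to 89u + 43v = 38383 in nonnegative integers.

gcd(89, 43) = 1.
By Bézout, 89×(-14) + 43×(29) = 1.
One solution: (9, 874).
General: u = 9 + 43t, v = 874 - 89t.
u ≥ 0 ⇒ t ≥ 0; v ≥ 0 ⇒ t ≤ 9. So t ∈ [0, 9]: 10 solutions.

10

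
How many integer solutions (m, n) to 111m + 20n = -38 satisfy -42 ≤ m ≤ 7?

3

gcd(111, 20) = 1.
By Bézout, 111*(-9) + 20*(50) = 1.
Particular solution: (2, -13).
General solution: m = 2 + 20t, n = -13 - 111t for integer t.
-42 ≤ 2 + 20t ≤ 7 gives t ∈ [-2, 0], which is 3 values.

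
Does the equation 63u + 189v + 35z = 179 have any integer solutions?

no

gcd(189, 63) = 63  (189 = 3×63).
gcd(63, 35) = 7.
7 does not divide 179 (remainder 4), so no integer solutions.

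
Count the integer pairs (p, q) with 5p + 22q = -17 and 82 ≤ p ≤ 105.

gcd(22, 5):
  22 = 4·5 + 2
  5 = 2·2 + 1
  2 = 2·1
so gcd(22, 5) = 1.
Back-substitute for Bézout coefficients:
  1 = 5 - 2·2
  ... = 5·(9) + 22·(-2)
Scale by -17: particular solution (-153, 34); reduce p mod 22: (1, -1).
General solution: p = 1 + 22t, q = -1 - 5t for integer t.
82 ≤ 1 + 22t ≤ 105 gives t ∈ [4, 4], which is 1 value.

1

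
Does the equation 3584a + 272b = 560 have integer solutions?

yes

gcd(3584, 272) = 16.
16 divides 560, so integer solutions exist.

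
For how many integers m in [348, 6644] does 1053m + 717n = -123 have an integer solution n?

gcd(1053, 717) = 3  (1053 = 1·717 + 336, 717 = 2·336 + 45, 336 = 7·45 + 21, 45 = 2·21 + 3, 21 = 7·3).
Back-substituting, 1053·(-32) + 717·(47) = 3.
Scale by -41: particular solution (1312, -1927); reduce m mod 239: (117, -172).
General solution: m = 117 + 239t, n = -172 - 351t for integer t.
348 ≤ 117 + 239t ≤ 6644 gives t ∈ [1, 27], which is 27 values.

27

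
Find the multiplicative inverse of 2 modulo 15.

8

gcd(15, 2) = 1.
By Bézout, 2·(-7) + 15·(1) = 1.
So 2·-7 ≡ 1 (mod 15), and -7 mod 15 = 8.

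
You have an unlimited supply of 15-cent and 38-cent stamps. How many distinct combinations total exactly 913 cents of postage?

1

Need nonnegative integers with 15j + 38k = 913.
gcd(15, 38) = 1, and 15·(-5) + 38·(2) = 1.
So (j₀, k₀) = (-4565, 1826); general j = -4565 + 38t, k = 1826 - 15t.
j ≥ 0 ⇒ t ≥ 121; k ≥ 0 ⇒ t ≤ 121. That's 1 value of t.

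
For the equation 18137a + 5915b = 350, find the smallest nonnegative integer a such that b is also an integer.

gcd(18137, 5915) = 7  (18137 = 3×5915 + 392, 5915 = 15×392 + 35, 392 = 11×35 + 7, 35 = 5×7).
7 divides 350, so solutions exist.
Back-substituting, 18137×(166) + 5915×(-509) = 7.
Scale by 350/7 = 50: (a₀, b₀) = (8300, -25450).
General solution: a = 8300 + 845t, b = -25450 - 2591t for integer t.
a ≥ 0: smallest is 8300 mod 845 = 695 (at t = -9), with b = -2131.

695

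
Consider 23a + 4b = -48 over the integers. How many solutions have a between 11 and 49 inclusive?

gcd(23, 4) = 1  (23 = 5×4 + 3, 4 = 1×3 + 1, 3 = 3×1).
Back-substituting, 23×(-1) + 4×(6) = 1.
Scale by -48: particular solution (48, -288); reduce a mod 4: (0, -12).
General solution: a = 0 + 4t, b = -12 - 23t for integer t.
11 ≤ 0 + 4t ≤ 49 gives t ∈ [3, 12], which is 10 values.

10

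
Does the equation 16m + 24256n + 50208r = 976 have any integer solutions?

yes

gcd(24256, 16) = 16  (24256 = 1516*16).
gcd(16, 50208) = 16.
16 divides 976, so integer solutions exist.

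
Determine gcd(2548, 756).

28

gcd(2548, 756) = 28  (2548 = 3*756 + 280, 756 = 2*280 + 196, 280 = 1*196 + 84, 196 = 2*84 + 28, 84 = 3*28).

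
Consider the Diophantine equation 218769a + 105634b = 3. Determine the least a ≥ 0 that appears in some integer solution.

gcd(218769, 105634) = 1.
1 divides 3, so solutions exist.
By Bézout, 218769×(10393) + 105634×(-21524) = 1.
Scale by 3/1 = 3: (a₀, b₀) = (31179, -64572).
General solution: a = 31179 + 105634t, b = -64572 - 218769t for integer t.
a ≥ 0: smallest is 31179 mod 105634 = 31179 (at t = 0), with b = -64572.

31179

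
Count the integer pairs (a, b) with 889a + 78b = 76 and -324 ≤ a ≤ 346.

9

gcd(889, 78):
  889 = 11·78 + 31
  78 = 2·31 + 16
  31 = 1·16 + 15
  16 = 1·15 + 1
  15 = 15·1
so gcd(889, 78) = 1.
Back-substitute for Bézout coefficients:
  1 = 16 - 1·15
  ... = 889·(-5) + 78·(57)
Scale by 76: particular solution (-380, 4332); reduce a mod 78: (10, -113).
General solution: a = 10 + 78t, b = -113 - 889t for integer t.
-324 ≤ 10 + 78t ≤ 346 gives t ∈ [-4, 4], which is 9 values.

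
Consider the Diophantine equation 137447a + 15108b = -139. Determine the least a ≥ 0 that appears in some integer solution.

4435

gcd(137447, 15108) = 1.
1 divides -139, so solutions exist.
By Bézout, 137447*(1055) + 15108*(-9598) = 1.
Scale by -139/1 = -139: (a₀, b₀) = (-146645, 1334122).
General solution: a = -146645 + 15108t, b = 1334122 - 137447t for integer t.
a ≥ 0: smallest is -146645 mod 15108 = 4435 (at t = 10), with b = -40348.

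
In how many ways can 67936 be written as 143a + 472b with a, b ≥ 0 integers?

gcd(472, 143) = 1.
By Bézout, 143*(-33) + 472*(10) = 1.
One solution: (112, 110).
General: a = 112 + 472t, b = 110 - 143t.
a ≥ 0 ⇒ t ≥ 0; b ≥ 0 ⇒ t ≤ 0. So t ∈ [0, 0]: 1 solution.

1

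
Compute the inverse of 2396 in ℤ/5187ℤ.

gcd(5187, 2396):
  5187 = 2·2396 + 395
  2396 = 6·395 + 26
  395 = 15·26 + 5
  26 = 5·5 + 1
  5 = 5·1
so gcd(5187, 2396) = 1.
Back-substitute for Bézout coefficients:
  1 = 26 - 5·5
  ... = 2396·(998) + 5187·(-461)
So 2396·998 ≡ 1 (mod 5187), and 998 mod 5187 = 998.

998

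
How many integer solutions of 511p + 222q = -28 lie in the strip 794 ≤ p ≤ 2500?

gcd(511, 222) = 1  (511 = 2*222 + 67, 222 = 3*67 + 21, 67 = 3*21 + 4, 21 = 5*4 + 1, 4 = 4*1).
Back-substituting, 511*(-53) + 222*(122) = 1.
Scale by -28: particular solution (1484, -3416); reduce p mod 222: (152, -350).
General solution: p = 152 + 222t, q = -350 - 511t for integer t.
794 ≤ 152 + 222t ≤ 2500 gives t ∈ [3, 10], which is 8 values.

8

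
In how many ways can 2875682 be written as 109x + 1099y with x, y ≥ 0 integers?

24

gcd(1099, 109) = 1  (1099 = 10×109 + 9, 109 = 12×9 + 1, 9 = 9×1).
Back-substituting, 109×(121) + 1099×(-12) = 1.
Scale by 2875682: one solution is (347957522, -34508184). Reduce x mod 1099: (934, 2524).
General: x = 934 + 1099t, y = 2524 - 109t.
x ≥ 0 ⇒ t ≥ 0; y ≥ 0 ⇒ t ≤ 23. So t ∈ [0, 23]: 24 solutions.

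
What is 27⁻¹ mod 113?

gcd(113, 27):
  113 = 4*27 + 5
  27 = 5*5 + 2
  5 = 2*2 + 1
  2 = 2*1
so gcd(113, 27) = 1.
Back-substitute for Bézout coefficients:
  1 = 5 - 2*2
  ... = 27*(-46) + 113*(11)
So 27*-46 ≡ 1 (mod 113), and -46 mod 113 = 67.

67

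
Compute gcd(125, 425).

25

gcd(425, 125):
  425 = 3*125 + 50
  125 = 2*50 + 25
  50 = 2*25
so gcd(425, 125) = 25.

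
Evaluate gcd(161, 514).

1

gcd(514, 161) = 1  (514 = 3*161 + 31, 161 = 5*31 + 6, 31 = 5*6 + 1, 6 = 6*1).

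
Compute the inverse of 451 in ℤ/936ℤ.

523

gcd(936, 451) = 1  (936 = 2·451 + 34, 451 = 13·34 + 9, 34 = 3·9 + 7, 9 = 1·7 + 2, 7 = 3·2 + 1, 2 = 2·1).
Back-substituting, 451·(-413) + 936·(199) = 1.
So 451·-413 ≡ 1 (mod 936), and -413 mod 936 = 523.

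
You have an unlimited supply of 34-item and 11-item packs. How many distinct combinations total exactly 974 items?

3

Need nonnegative integers with 34j + 11k = 974.
gcd(34, 11) = 1, and 34·(1) + 11·(-3) = 1.
So (j₀, k₀) = (974, -2922); general j = 974 + 11t, k = -2922 - 34t.
j ≥ 0 ⇒ t ≥ -88; k ≥ 0 ⇒ t ≤ -86. That's 3 values of t.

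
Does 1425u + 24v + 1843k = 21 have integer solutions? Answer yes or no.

yes

gcd(1425, 24):
  1425 = 59·24 + 9
  24 = 2·9 + 6
  9 = 1·6 + 3
  6 = 2·3
so gcd(1425, 24) = 3.
gcd(3, 1843) = 1.
1 divides 21, so integer solutions exist.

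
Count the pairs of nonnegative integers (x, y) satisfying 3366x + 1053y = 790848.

2

gcd(3366, 1053):
  3366 = 3·1053 + 207
  1053 = 5·207 + 18
  207 = 11·18 + 9
  18 = 2·9
so gcd(3366, 1053) = 9.
Back-substitute for Bézout coefficients:
  9 = 207 - 11·18
  ... = 3366·(56) + 1053·(-179)
Scale by 87872: one solution is (4920832, -15729088). Reduce x mod 117: (46, 604).
General: x = 46 + 117t, y = 604 - 374t.
x ≥ 0 ⇒ t ≥ 0; y ≥ 0 ⇒ t ≤ 1. So t ∈ [0, 1]: 2 solutions.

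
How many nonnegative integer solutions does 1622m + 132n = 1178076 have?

gcd(1622, 132) = 2  (1622 = 12×132 + 38, 132 = 3×38 + 18, 38 = 2×18 + 2, 18 = 9×2).
Back-substituting, 1622×(7) + 132×(-86) = 2.
Scale by 589038: one solution is (4123266, -50657268). Reduce m mod 66: (48, 8335).
General: m = 48 + 66t, n = 8335 - 811t.
m ≥ 0 ⇒ t ≥ 0; n ≥ 0 ⇒ t ≤ 10. So t ∈ [0, 10]: 11 solutions.

11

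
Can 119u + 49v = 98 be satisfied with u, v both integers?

yes

gcd(119, 49) = 7.
7 divides 98, so integer solutions exist.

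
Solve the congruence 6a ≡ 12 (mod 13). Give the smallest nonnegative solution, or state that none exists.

2

gcd(13, 6):
  13 = 2×6 + 1
  6 = 6×1
so gcd(13, 6) = 1.
1 divides 12, so solutions exist.
Back-substitute for Bézout coefficients:
  1 = 13 - 2×6
  ... = 6×(-2) + 13×(1)
So 6×(-2) ≡ 1 (mod 13); multiply by 12: a ≡ -24 (mod 13).
Smallest nonnegative: a = -24 mod 13 = 2.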